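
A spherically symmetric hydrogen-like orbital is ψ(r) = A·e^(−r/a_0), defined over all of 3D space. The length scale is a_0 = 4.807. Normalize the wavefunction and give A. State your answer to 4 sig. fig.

A ≈ 0.05353

The normalization condition is ∫|ψ|² 4πr² dr = 1 from 0 to ∞.
In 3D with spherical symmetry the volume element is 4πr² dr.
The integral (without the A² prefactor) comes out to π·a_0^3.
So A² = (π·a_0^3)^(−1).
With a_0 = 4.807: A² = 0.0028657 and A = 0.053532.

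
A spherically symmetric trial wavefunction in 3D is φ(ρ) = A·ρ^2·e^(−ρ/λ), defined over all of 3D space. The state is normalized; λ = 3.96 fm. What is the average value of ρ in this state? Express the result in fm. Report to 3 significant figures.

By definition ⟨ρ⟩ = ∫ ρ |φ(ρ)|² 4πρ² dρ.
Since the A² factors cancel between numerator and denominator, ⟨ρ⟩ = 7·λ/2.
Putting λ = 3.96 gives 13.86.

⟨ρ⟩ ≈ 13.9 fm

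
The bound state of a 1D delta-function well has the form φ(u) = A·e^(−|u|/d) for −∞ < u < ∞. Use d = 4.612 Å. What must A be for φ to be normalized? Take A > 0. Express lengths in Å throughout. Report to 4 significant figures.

A ≈ 0.4656 Å^(-1/2)

Normalization requires ∫|φ|² du = 1, integrated from −∞ to ∞.
Carrying out the integral gives A² · d.
Hence A² = 1/[d].
With d = 4.612: A² = 0.21683 and A = 0.46565.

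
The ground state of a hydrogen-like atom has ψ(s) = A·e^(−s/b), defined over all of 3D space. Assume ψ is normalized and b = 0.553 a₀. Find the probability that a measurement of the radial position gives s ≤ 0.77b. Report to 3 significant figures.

P ≈ 0.201

P = ∫ |ψ|² 4πs² ds over s ≤ 0.77b.
A² is fixed by ∫₀^∞ 4πs²|ψ|² ds = 1, i.e. A² = (π·b^3)^(−1).
Let u = s/b; then A², 4π and the length scale all cancel, so P = ∫_{0}^{0.77} u^2·e^(-2·u) du ÷ ∫_{0}^{∞} u^2·e^(-2·u) du.
An antiderivative of u^2·e^(-2·u) is -(2·u^2 + 2·u + 1)·e^(-2·u)/4; evaluating from 0 to 0.77 gives ≈ 0.050315, while the full integral is 1/4.
The region integral divided by the full integral gives P = 0.2013.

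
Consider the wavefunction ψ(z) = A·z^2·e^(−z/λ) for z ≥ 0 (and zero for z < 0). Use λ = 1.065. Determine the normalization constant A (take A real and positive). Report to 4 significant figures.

A ≈ 0.9865

Require ∫ |ψ|² dz = 1 over the whole domain.
The integral (without the A² prefactor) comes out to 3·λ^5/4.
So A² = (3·λ^5/4)^(−1).
Plugging in λ = 1.065 yields A = 0.98650.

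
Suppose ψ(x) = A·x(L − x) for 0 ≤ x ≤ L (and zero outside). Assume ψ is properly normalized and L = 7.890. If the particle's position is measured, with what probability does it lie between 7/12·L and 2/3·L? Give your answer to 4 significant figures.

P = ∫_{7/12·L}^{2/3·L} |ψ(x)|² dx.
With A² fixed by ∫|ψ|² = 1, i.e. A² = (L^5/30)^(−1), substitute and integrate.
In terms of u = x/L (A² and the length scale cancel between numerator and denominator), P = [∫_{7/12}^{2/3} u^2·(1 - u)^2 du] / [∫_{0}^{1} u^2·(1 - u)^2 du].
An antiderivative of u^2·(1 - u)^2 is u^3·(6·u^2 - 15·u + 10)/30; evaluating from 7/12 to 2/3 gives ≈ 0.00455810, while the full integral is 1/30.
The result is P = 0.13674.

P ≈ 0.1367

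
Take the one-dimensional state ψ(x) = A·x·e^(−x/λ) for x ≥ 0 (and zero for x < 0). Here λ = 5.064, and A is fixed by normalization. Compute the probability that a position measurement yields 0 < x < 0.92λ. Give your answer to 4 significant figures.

The probability is P = ∫ |ψ|² dx over [0, 0.92λ].
The normalization integral ∫|ψ|²dx over the whole domain equals λ^3/4·A², and A² cancels in the ratio.
Let u = x/λ; then A² and the length scale cancel, so P = ∫_{0}^{0.92} u^2·e^(-2·u) du ÷ ∫_{0}^{∞} u^2·e^(-2·u) du.
Using ∫ u^2·e^(-2·u) du = -(2·u^2 + 2·u + 1)·e^(-2·u)/4, the numerator is 1/4 - 2833·e^(-46/25)/2500 and the denominator is 1/4.
This works out to P = 0.28011.

P ≈ 0.2801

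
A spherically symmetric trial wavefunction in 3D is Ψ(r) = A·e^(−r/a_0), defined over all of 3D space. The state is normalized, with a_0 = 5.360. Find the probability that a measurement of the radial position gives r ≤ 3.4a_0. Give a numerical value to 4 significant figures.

P = ∫ |Ψ|² 4πr² dr over r ≤ 3.4a_0.
The full normalization integral is A²·[π·a_0^3] = 1, fixing A².
In terms of u = r/a_0 (A², 4π and the length scale all cancel between numerator and denominator), P = [∫_{0}^{3.4} u^2·e^(-2·u) du] / [∫_{0}^{∞} u^2·e^(-2·u) du].
An antiderivative of u^2·e^(-2·u) is -(2·u^2 + 2·u + 1)·e^(-2·u)/4; evaluating from 0 to 3.4 gives 1/4 - 773·e^(-34/5)/100, while the full integral is 1/4.
This evaluates to P = 0.96556.

P ≈ 0.9656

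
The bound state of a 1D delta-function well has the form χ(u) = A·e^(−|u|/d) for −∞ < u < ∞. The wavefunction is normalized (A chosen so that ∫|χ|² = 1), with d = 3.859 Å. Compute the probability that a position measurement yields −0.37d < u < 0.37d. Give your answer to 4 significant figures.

P ≈ 0.5229

P = ∫_{−0.37d}^{0.37d} |χ(u)|² du.
Since A² = 1/(d), this is the region integral divided by the full normalization integral.
Both integrals are even about u = 0, so only the u ≥ 0 halves are needed (the factors of 2 cancel). Substituting t = u/d, A² and the length scale cancel in the ratio: P = ∫_{0}^{0.37} e^(-2·t) dt / ∫_{0}^{∞} e^(-2·t) dt.
An antiderivative of e^(-2·t) is -e^(-2·t)/2; evaluating from 0 to 0.37 gives 1/2 - e^(-37/50)/2, while the full integral is 1/2.
Evaluating gives P = 0.52289.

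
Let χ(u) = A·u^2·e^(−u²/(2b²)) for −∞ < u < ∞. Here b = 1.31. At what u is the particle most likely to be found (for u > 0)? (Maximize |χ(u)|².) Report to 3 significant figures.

u ≈ 1.85

The maximum of |χ(u)|² occurs where its derivative vanishes.
Solving yields u = √(2)·b.
With b = 1.31, the value of u > 0 at which the probability density is greatest is 1.853.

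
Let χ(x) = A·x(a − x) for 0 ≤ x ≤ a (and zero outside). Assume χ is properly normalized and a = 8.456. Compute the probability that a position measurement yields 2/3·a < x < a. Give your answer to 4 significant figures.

P = ∫_{2/3·a}^{a} |χ(x)|² dx.
The normalization integral ∫|χ|²dx over the whole domain equals a^5/30·A², and A² cancels in the ratio.
Let u = x/a; then A² and the length scale cancel, so P = ∫_{2/3}^{1} u^2·(1 - u)^2 du ÷ ∫_{0}^{1} u^2·(1 - u)^2 du.
With ∫ u^2·(1 - u)^2 du = u^3·(6·u^2 - 15·u + 10)/30 + C, the region integral is 17/2430 and the full one is 1/30.
Evaluating gives P = 17/81.

P ≈ 0.2099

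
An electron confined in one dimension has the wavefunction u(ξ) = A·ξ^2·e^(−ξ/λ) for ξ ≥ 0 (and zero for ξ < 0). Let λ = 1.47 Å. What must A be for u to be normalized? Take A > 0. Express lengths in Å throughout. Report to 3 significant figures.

The normalization condition is ∫|u|² dξ = 1 from 0 to ∞.
With ∫₀^∞ ξ^4 e^(−αξ) dξ = 4!/α^5, with u = A·ξ^2·e^(−ξ/λ), the integral evaluates to A²·[3·λ^5/4].
So A² = (3·λ^5/4)^(−1).
Plugging in λ = 1.47 yields A = 0.4407.

A ≈ 0.441 Å^(-5/2)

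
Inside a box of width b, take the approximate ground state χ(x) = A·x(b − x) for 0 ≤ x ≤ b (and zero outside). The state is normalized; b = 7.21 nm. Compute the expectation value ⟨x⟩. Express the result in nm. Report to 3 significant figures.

The expectation value is the |χ|²-weighted average of x: ∫ x|χ|² dx.
Expanding the polynomial and integrating term by term, since the A² factors cancel between numerator and denominator, ⟨x⟩ = b/2.
Putting b = 7.21 gives 3.605.

⟨x⟩ ≈ 3.61 nm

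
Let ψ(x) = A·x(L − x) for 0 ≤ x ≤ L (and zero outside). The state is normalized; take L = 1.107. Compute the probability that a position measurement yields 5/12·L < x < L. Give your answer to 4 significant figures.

P ≈ 0.6534

P = ∫_{5/12·L}^{L} |ψ(x)|² dx.
The normalization integral ∫|ψ|²dx over the whole domain equals L^5/30·A², and A² cancels in the ratio.
Let u = x/L; then A² and the length scale cancel, so P = ∫_{5/12}^{1} u^2·(1 - u)^2 du ÷ ∫_{0}^{1} u^2·(1 - u)^2 du.
Using ∫ u^2·(1 - u)^2 du = u^3·(6·u^2 - 15·u + 10)/30, the numerator is ≈ 0.0217794 and the denominator is 1/30.
The result is P = 0.65338.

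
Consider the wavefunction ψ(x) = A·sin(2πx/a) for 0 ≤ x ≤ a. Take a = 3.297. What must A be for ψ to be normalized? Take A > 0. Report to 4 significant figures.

The normalization condition is ∫|ψ|² dx = 1 from 0 to a.
With ψ = A·sin(2πx/a), the integral evaluates to A²·[a/2].
Setting this equal to 1 gives A² = 1/(a/2).
With a = 3.297: A² = 0.60661 and A = 0.77885.

A ≈ 0.7789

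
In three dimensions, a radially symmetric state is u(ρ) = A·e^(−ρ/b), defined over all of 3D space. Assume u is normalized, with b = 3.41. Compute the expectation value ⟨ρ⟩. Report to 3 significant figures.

⟨ρ⟩ ≈ 5.12

The expectation value is the |u|²-weighted average of ρ: ∫ ρ|u|² 4πρ² dρ.
Since the A² factors cancel between numerator and denominator, ⟨ρ⟩ = 3·b/2.
With b = 3.41, ⟨ρ⟩ = 5.115.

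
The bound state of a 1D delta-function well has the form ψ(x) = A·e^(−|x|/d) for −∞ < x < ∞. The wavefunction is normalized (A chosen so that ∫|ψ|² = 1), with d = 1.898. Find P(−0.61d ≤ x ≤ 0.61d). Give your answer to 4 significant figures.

P ≈ 0.7048

P = ∫_{−0.61d}^{0.61d} |ψ(x)|² dx.
With A² fixed by ∫|ψ|² = 1, i.e. A² = (d)^(−1), substitute and integrate.
Both integrals are even about x = 0, so only the x ≥ 0 halves are needed (the factors of 2 cancel). In terms of u = x/d (A² and the length scale cancel between numerator and denominator), P = [∫_{0}^{0.61} e^(-2·u) du] / [∫_{0}^{∞} e^(-2·u) du].
With ∫ e^(-2·u) du = -e^(-2·u)/2 + C, the region integral is 1/2 - e^(-61/50)/2 and the full one is 1/2.
The result is P = 0.70477.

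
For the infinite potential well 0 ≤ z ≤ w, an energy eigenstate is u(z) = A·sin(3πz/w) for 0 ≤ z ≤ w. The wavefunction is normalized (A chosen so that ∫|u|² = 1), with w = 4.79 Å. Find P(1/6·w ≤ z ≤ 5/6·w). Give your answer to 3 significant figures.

P ≈ 0.667

P = ∫_{1/6·w}^{5/6·w} |u(z)|² dz.
With A² fixed by ∫|u|² = 1, i.e. A² = (w/2)^(−1), substitute and integrate.
In terms of t = z/w (A² and the length scale cancel between numerator and denominator), P = [∫_{1/6}^{5/6} sin(3·π·t)^2 dt] / [∫_{0}^{1} sin(3·π·t)^2 dt].
An antiderivative of sin(3·π·t)^2 is t/2 - sin(6·π·t)/(12·π); evaluating from 1/6 to 5/6 gives 1/3, while the full integral is 1/2.
Evaluating gives P = 2/3.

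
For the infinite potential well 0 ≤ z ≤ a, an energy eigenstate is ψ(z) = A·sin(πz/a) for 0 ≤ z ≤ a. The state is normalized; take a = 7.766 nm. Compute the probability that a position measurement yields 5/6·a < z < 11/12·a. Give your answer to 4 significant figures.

The probability is P = ∫ |ψ|² dz over [5/6·a, 11/12·a].
Since A² = 1/(a/2), this is the region integral divided by the full normalization integral.
Let u = z/a; then A² and the length scale cancel, so P = ∫_{5/6}^{11/12} sin(π·u)^2 du ÷ ∫_{0}^{1} sin(π·u)^2 du.
Using ∫ sin(π·u)^2 du = u/2 - sin(2·π·u)/(4·π), the numerator is -√(3)/(8·π) + 1/(8·π) + 1/24 and the denominator is 1/2.
The result is P = (-3·√(3) + 3 + π)/(12·π).

P ≈ 0.02508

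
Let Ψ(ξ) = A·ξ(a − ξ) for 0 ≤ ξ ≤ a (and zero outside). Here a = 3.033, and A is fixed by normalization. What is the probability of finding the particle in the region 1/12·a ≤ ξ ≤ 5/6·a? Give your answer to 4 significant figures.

The probability is P = ∫ |Ψ|² dξ over [1/12·a, 5/6·a].
The normalization integral ∫|Ψ|²dξ over the whole domain equals a^5/30·A², and A² cancels in the ratio.
In terms of u = ξ/a (A² and the length scale cancel between numerator and denominator), P = [∫_{1/12}^{5/6} u^2·(1 - u)^2 du] / [∫_{0}^{1} u^2·(1 - u)^2 du].
An antiderivative of u^2·(1 - u)^2 is u^3·(6·u^2 - 15·u + 10)/30; evaluating from 1/12 to 5/6 gives ≈ 0.0319806, while the full integral is 1/30.
Evaluating gives P = 4421/4608.

P ≈ 0.9594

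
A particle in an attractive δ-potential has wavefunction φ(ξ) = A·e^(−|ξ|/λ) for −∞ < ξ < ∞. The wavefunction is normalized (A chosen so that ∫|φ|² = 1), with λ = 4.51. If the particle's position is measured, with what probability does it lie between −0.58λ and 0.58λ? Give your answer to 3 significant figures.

P ≈ 0.687

The probability is P = ∫ |φ|² dξ over [−0.58λ, 0.58λ].
The normalization integral ∫|φ|²dξ over the whole domain equals λ·A², and A² cancels in the ratio.
Both integrals are even about ξ = 0, so only the ξ ≥ 0 halves are needed (the factors of 2 cancel). In terms of u = ξ/λ (A² and the length scale cancel between numerator and denominator), P = [∫_{0}^{0.58} e^(-2·u) du] / [∫_{0}^{∞} e^(-2·u) du].
An antiderivative of e^(-2·u) is -e^(-2·u)/2; evaluating from 0 to 0.58 gives 1/2 - e^(-29/25)/2, while the full integral is 1/2.
Taking the ratio, P = 0.6865.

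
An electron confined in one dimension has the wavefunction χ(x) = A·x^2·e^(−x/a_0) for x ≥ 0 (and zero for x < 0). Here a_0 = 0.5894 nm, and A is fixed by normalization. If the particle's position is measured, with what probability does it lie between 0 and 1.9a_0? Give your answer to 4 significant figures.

P = ∫_{0}^{1.9a_0} |χ(x)|² dx.
Since A² = 1/(3·a_0^5/4), this is the region integral divided by the full normalization integral.
In terms of u = x/a_0 (A² and the length scale cancel between numerator and denominator), P = [∫_{0}^{1.9} u^4·e^(-2·u) du] / [∫_{0}^{∞} u^4·e^(-2·u) du].
Using ∫ u^4·e^(-2·u) du = -(u^4/2 + u^3 + 3·u^2/2 + 3·u/2 + 3/4)·e^(-2·u), the numerator is ≈ 0.249117 and the denominator is 3/4.
This works out to P = 0.33216.

P ≈ 0.3322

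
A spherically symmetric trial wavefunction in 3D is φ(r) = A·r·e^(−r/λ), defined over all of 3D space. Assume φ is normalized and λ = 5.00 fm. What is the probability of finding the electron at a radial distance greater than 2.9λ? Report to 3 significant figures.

With dV = 4πr²dr, the probability is ∫|φ|² dV over r > 2.9λ.
Normalization gives A² = 1/(3·π·λ^5).
Let u = r/λ; then A², 4π and the length scale all cancel, so P = ∫_{2.9}^{∞} u^4·e^(-2·u) du ÷ ∫_{0}^{∞} u^4·e^(-2·u) du.
Using ∫ u^4·e^(-2·u) du = -(u^4/2 + u^3 + 3·u^2/2 + 3·u/2 + 3/4)·e^(-2·u), the numerator is ≈ 0.23454 and the denominator is 3/4.
Taking the ratio yields P = 0.3127.

P ≈ 0.313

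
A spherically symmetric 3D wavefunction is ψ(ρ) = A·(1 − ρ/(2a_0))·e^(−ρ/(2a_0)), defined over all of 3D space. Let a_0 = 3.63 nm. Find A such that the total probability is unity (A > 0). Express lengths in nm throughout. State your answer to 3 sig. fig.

A ≈ 0.0288 nm^(-3/2)

Normalization requires ∫|ψ|² 4πρ² dρ = 1, integrated from 0 to ∞.
∫|ψ|² 4πρ² dρ = A²·(8·π·a_0^3).
Plugging in a_0 = 3.63 yields A = 0.02884.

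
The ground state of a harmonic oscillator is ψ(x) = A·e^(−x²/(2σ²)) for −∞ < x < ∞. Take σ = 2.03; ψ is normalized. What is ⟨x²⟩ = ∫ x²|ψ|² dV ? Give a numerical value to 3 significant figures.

By definition ⟨x²⟩ = ∫ x^2 |ψ(x)|² dx.
Since the A² factors cancel between numerator and denominator, ⟨x²⟩ = σ^2/2.
With σ = 2.03, ⟨x^2⟩ = 2.060.

⟨x^2⟩ ≈ 2.06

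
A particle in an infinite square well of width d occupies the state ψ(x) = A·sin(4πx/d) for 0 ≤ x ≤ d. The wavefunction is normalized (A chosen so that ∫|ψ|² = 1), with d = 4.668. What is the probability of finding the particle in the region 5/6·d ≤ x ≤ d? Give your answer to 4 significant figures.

The probability is P = ∫ |ψ|² dx over [5/6·d, d].
With A² fixed by ∫|ψ|² = 1, i.e. A² = (d/2)^(−1), substitute and integrate.
In terms of u = x/d (A² and the length scale cancel between numerator and denominator), P = [∫_{5/6}^{1} sin(4·π·u)^2 du] / [∫_{0}^{1} sin(4·π·u)^2 du].
An antiderivative of sin(4·π·u)^2 is u/2 - sin(4·π·u)·cos(4·π·u)/(8·π); evaluating from 5/6 to 1 gives √(3)/(32·π) + 1/12, while the full integral is 1/2.
This works out to P = (√(3)/16 + π/6)/π.

P ≈ 0.2011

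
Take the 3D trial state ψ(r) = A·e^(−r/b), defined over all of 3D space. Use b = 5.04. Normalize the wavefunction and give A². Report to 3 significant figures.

A^2 ≈ 0.00249

Require ∫ |ψ|² 4πr² dr = 1 over the whole domain.
(Spherical symmetry: dV = 4πr² dr.)
Recall ∫₀^∞ r^m e^(−r/β) dr = m!·β^(m+1), carrying out the integral gives A² · π·b^3.
Setting this equal to 1 gives A² = 1/(π·b^3).
With b = 5.04: A² = 0.002486 and A = 0.04986.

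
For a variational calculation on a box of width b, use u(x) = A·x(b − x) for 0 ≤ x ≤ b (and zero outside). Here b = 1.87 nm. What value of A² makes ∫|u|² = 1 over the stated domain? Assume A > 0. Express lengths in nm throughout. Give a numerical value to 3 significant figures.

The normalization condition is ∫|u|² dx = 1 from 0 to b.
Expanding the polynomial and integrating term by term, carrying out the integral gives A² · b^5/30.
Hence A² = 1/[b^5/30].
Substituting b = 1.87 gives A² = 1.312, so A = 1.145.

A^2 ≈ 1.31 nm^(-5)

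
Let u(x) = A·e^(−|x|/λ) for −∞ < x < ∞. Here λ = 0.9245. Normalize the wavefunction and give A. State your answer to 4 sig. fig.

A ≈ 1.040

The normalization condition is ∫|u|² dx = 1 from −∞ to ∞.
With ∫₀^∞ x^0 e^(−αx) dx = 0!/α^1, the integral (without the A² prefactor) comes out to λ.
So A² = (λ)^(−1).
With λ = 0.9245: A² = 1.0817 and A = 1.0400.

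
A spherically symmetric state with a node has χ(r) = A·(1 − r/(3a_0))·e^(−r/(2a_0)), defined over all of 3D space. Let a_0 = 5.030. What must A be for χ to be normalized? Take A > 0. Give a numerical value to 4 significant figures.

A ≈ 0.03063

Normalization requires ∫|χ|² 4πr² dr = 1, integrated from 0 to ∞.
(Spherical symmetry: dV = 4πr² dr.)
Recall ∫₀^∞ r^m e^(−r/β) dr = m!·β^(m+1), ∫|χ|² 4πr² dr = A²·(8·π·a_0^3/3).
Hence A² = 1/[8·π·a_0^3/3].
With a_0 = 5.030: A² = 0.00093795 and A = 0.030626.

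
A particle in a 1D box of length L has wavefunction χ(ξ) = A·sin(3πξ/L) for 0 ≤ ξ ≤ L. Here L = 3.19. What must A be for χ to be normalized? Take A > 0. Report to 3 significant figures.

A ≈ 0.792

We need A² ∫|f|² dξ = 1, taking the integral from 0 to L.
With ∫₀^L sin²(nπξ/L) dξ = L/2, with χ = A·sin(3πξ/L), the integral evaluates to A²·[L/2].
Setting this equal to 1 gives A² = 1/(L/2).
With L = 3.19: A² = 0.6270 and A = 0.7918.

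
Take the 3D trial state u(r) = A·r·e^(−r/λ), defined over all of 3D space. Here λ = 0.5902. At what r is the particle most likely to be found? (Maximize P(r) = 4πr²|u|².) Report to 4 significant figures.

The maximum of P(r) = 4πr²|u|² occurs where its derivative vanishes.
Solving yields r = 2·λ.
With λ = 0.5902, the most probable radial distance is 1.1804.

r ≈ 1.180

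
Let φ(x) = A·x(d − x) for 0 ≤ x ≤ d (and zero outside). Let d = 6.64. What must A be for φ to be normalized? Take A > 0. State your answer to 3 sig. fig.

We need A² ∫|f|² dx = 1, taking the integral from 0 to d.
∫|φ|² dx = A²·(d^5/30).
With d = 6.64: A² = 0.002324 and A = 0.04821.

A ≈ 0.0482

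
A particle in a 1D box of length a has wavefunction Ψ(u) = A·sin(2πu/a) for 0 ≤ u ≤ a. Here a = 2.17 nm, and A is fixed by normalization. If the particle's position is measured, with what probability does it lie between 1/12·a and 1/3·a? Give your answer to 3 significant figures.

|Ψ|² is the probability density, so P = ∫_{1/12·a}^{1/3·a} |Ψ|² du.
Since A² = 1/(a/2), this is the region integral divided by the full normalization integral.
In terms of t = u/a (A² and the length scale cancel between numerator and denominator), P = [∫_{1/12}^{1/3} sin(2·π·t)^2 dt] / [∫_{0}^{1} sin(2·π·t)^2 dt].
Using ∫ sin(2·π·t)^2 dt = t/2 - sin(4·π·t)/(8·π), the numerator is √(3)/(8·π) + 1/8 and the denominator is 1/2.
Taking the ratio, P = (√(3) + π)/(4·π).

P ≈ 0.388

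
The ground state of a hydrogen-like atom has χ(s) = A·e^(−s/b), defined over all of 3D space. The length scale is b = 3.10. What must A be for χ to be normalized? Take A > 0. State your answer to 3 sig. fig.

Normalization requires ∫|χ|² 4πs² ds = 1, integrated from 0 to ∞.
(Spherical symmetry: dV = 4πs² ds.)
With χ = A·e^(−s/b), the integral evaluates to A²·[π·b^3].
Substituting b = 3.10 gives A² = 0.01068, so A = 0.1034.

A ≈ 0.103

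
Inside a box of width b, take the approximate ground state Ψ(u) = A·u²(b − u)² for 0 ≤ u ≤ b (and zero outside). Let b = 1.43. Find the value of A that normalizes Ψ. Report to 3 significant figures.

A ≈ 5.02

The normalization condition is ∫|Ψ|² du = 1 from 0 to b.
∫|Ψ|² du = A²·(b^9/630).
So A² = (b^9/630)^(−1).
Plugging in b = 1.43 yields A = 5.019.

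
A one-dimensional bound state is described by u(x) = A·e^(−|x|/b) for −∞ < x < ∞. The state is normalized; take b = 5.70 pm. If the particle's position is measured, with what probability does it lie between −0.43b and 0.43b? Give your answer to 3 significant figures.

|u|² is the probability density, so P = ∫_{−0.43b}^{0.43b} |u|² dx.
The normalization integral ∫|u|²dx over the whole domain equals b·A², and A² cancels in the ratio.
By symmetry take twice the x ≥ 0 contribution in numerator and denominator; the 2's cancel. Let t = x/b; then A² and the length scale cancel, so P = ∫_{0}^{0.43} e^(-2·t) dt ÷ ∫_{0}^{∞} e^(-2·t) dt.
Using ∫ e^(-2·t) dt = -e^(-2·t)/2, the numerator is 1/2 - e^(-43/50)/2 and the denominator is 1/2.
The result is P = 0.5768.

P ≈ 0.577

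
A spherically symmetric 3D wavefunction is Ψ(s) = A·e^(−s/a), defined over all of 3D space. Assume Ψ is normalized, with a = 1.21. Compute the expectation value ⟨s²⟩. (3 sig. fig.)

The expectation value is the |Ψ|²-weighted average of s^2: ∫ s^2|Ψ|² 4πs² ds.
Using ∫₀^∞ sⁿ e^(−αs) ds = n!/αⁿ⁺¹, evaluating both integrals, ⟨s²⟩ = 3·a^2.
With a = 1.21, ⟨s^2⟩ = 4.392.

⟨s^2⟩ ≈ 4.39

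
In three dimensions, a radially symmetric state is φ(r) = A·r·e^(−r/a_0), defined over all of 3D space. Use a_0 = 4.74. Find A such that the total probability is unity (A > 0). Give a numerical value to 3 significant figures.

A ≈ 0.00666

Require ∫ |φ|² 4πr² dr = 1 over the whole domain.
With ∫₀^∞ r^4 e^(−αr) dr = 4!/α^5, carrying out the integral gives A² · 3·π·a_0^5.
Setting this equal to 1 gives A² = 1/(3·π·a_0^5).
Substituting a_0 = 4.74 gives A² = 0.00004434, so A = 0.006659.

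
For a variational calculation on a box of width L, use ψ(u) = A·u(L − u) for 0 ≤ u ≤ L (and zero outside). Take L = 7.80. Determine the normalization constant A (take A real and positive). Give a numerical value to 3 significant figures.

Require ∫ |ψ|² du = 1 over the whole domain.
With ψ = A·u(L − u), the integral evaluates to A²·[L^5/30].
So A² = (L^5/30)^(−1).
With L = 7.80: A² = 0.001039 and A = 0.03223.

A ≈ 0.0322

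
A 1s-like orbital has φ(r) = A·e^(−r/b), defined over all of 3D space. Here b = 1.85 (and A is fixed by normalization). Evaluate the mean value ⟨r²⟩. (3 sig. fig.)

⟨r^2⟩ ≈ 10.3

⟨r²⟩ = ∫ r^2 |φ|² 4πr² dr over the full domain.
With ∫₀^∞ r^4 e^(−αr) dr = 4!/α^5, evaluating both integrals, ⟨r²⟩ = 3·b^2.
Putting b = 1.85 gives 10.27.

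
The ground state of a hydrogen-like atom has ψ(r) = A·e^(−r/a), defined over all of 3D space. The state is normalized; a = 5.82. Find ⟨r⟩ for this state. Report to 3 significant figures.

By definition ⟨r⟩ = ∫ r |ψ(r)|² 4πr² dr.
Since the A² factors cancel between numerator and denominator, ⟨r⟩ = 3·a/2.
With a = 5.82, ⟨r⟩ = 8.730.

⟨r⟩ ≈ 8.73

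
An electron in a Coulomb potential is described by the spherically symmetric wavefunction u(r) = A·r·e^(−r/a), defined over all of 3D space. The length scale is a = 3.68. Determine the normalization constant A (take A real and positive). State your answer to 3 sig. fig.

Normalization requires ∫|u|² 4πr² dr = 1, integrated from 0 to ∞.
Carrying out the integral gives A² · 3·π·a^5.
Hence A² = 1/[3·π·a^5].
With a = 3.68: A² = 0.0001572 and A = 0.01254.

A ≈ 0.0125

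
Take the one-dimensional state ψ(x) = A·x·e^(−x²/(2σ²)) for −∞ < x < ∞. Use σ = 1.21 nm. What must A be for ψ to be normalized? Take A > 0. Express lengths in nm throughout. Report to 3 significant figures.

A ≈ 0.798 nm^(-3/2)

Require ∫ |ψ|² dx = 1 over the whole domain.
The integral (without the A² prefactor) comes out to √(π)·σ^3/2.
Substituting σ = 1.21 gives A² = 0.6369, so A = 0.7981.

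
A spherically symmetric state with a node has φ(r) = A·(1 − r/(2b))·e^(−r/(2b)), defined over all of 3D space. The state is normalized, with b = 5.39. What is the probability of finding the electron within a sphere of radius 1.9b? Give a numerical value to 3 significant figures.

Integrate the radial probability density 4πr²|φ|² over r ≤ 1.9b.
Normalization gives A² = 1/(8·π·b^3).
In terms of u = r/b (A², 4π and the length scale all cancel between numerator and denominator), P = [∫_{0}^{1.9} u^2·(1 - u/2)^2·e^(-u) du] / [∫_{0}^{∞} u^2·(1 - u/2)^2·e^(-u) du].
Using ∫ u^2·(1 - u/2)^2·e^(-u) du = -(u^4/4 + u^2 + 2·u + 2)·e^(-u), the numerator is ≈ 0.10526 and the denominator is 2.
Taking the ratio yields P = 0.05263.

P ≈ 0.0526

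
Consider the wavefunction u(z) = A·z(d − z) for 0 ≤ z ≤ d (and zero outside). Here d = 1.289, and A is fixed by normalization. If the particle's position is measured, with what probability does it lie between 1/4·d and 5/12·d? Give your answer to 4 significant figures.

P ≈ 0.2431

The probability is P = ∫ |u|² dz over [1/4·d, 5/12·d].
The normalization integral ∫|u|²dz over the whole domain equals d^5/30·A², and A² cancels in the ratio.
In terms of t = z/d (A² and the length scale cancel between numerator and denominator), P = [∫_{1/4}^{5/12} t^2·(1 - t)^2 dt] / [∫_{0}^{1} t^2·(1 - t)^2 dt].
With ∫ t^2·(1 - t)^2 dt = t^3·(6·t^2 - 15·t + 10)/30 + C, the region integral is ≈ 0.00810346 and the full one is 1/30.
The result is P = 0.24310.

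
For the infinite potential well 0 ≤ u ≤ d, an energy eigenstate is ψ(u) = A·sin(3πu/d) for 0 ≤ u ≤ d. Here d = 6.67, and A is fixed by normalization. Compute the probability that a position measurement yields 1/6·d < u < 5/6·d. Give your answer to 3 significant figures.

P ≈ 0.667

|ψ|² is the probability density, so P = ∫_{1/6·d}^{5/6·d} |ψ|² du.
The normalization integral ∫|ψ|²du over the whole domain equals d/2·A², and A² cancels in the ratio.
In terms of t = u/d (A² and the length scale cancel between numerator and denominator), P = [∫_{1/6}^{5/6} sin(3·π·t)^2 dt] / [∫_{0}^{1} sin(3·π·t)^2 dt].
With ∫ sin(3·π·t)^2 dt = t/2 - sin(6·π·t)/(12·π) + C, the region integral is 1/3 and the full one is 1/2.
The result is P = 2/3.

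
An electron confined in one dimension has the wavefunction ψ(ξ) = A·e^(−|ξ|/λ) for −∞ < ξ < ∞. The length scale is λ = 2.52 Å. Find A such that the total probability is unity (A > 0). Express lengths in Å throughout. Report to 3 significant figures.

A ≈ 0.630 Å^(-1/2)

Require ∫ |ψ|² dξ = 1 over the whole domain.
With ψ = A·e^(−|ξ|/λ), the integral evaluates to A²·[λ].
With λ = 2.52: A² = 0.3968 and A = 0.6299.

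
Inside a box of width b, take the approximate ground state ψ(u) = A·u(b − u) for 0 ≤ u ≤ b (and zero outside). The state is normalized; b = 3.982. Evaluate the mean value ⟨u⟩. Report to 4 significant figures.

⟨u⟩ = ∫ u |ψ|² du over the full domain.
Expanding the polynomial and integrating term by term, evaluating both integrals, ⟨u⟩ = b/2.
With b = 3.982, ⟨u⟩ = 1.9910.

⟨u⟩ ≈ 1.991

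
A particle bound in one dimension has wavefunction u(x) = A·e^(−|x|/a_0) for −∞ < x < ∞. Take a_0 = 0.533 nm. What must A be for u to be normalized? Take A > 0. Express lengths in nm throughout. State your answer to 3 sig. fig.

The normalization condition is ∫|u|² dx = 1 from −∞ to ∞.
Using ∫₀^∞ xⁿ e^(−αx) dx = n!/αⁿ⁺¹, the integral (without the A² prefactor) comes out to a_0.
Hence A² = 1/[a_0].
Plugging in a_0 = 0.533 yields A = 1.370.

A ≈ 1.37 nm^(-1/2)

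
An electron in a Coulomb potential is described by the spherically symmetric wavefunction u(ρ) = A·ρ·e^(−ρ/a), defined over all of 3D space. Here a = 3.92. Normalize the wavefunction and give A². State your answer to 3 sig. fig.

The normalization condition is ∫|u|² 4πρ² dρ = 1 from 0 to ∞.
The angular integral contributes 4π, leaving ∫₀^∞ ρ²|u|² dρ.
Using ∫₀^∞ ρⁿ e^(−αρ) dρ = n!/αⁿ⁺¹, ∫|u|² 4πρ² dρ = A²·(3·π·a^5).
Hence A² = 1/[3·π·a^5].
Plugging in a = 3.92 yields A = 0.01071.

A^2 ≈ 0.000115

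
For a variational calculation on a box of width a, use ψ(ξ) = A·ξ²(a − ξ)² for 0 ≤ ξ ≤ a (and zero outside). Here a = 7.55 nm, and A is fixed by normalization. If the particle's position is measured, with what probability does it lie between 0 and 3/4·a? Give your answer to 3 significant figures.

P ≈ 0.951

The probability is P = ∫ |ψ|² dξ over [0, 3/4·a].
Since A² = 1/(a^9/630), this is the region integral divided by the full normalization integral.
Let u = ξ/a; then A² and the length scale cancel, so P = ∫_{0}^{3/4} u^4·(1 - u)^4 du ÷ ∫_{0}^{1} u^4·(1 - u)^4 du.
With ∫ u^4·(1 - u)^4 du = u^5·(70·u^4 - 315·u^3 + 540·u^2 - 420·u + 126)/630 + C, the region integral is ≈ 0.0015096 and the full one is 1/630.
Taking the ratio, P = 0.9511.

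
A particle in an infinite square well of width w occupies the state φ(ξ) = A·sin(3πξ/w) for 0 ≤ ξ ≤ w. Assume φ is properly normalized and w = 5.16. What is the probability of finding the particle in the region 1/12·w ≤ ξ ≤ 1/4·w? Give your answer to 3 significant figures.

P = ∫_{1/12·w}^{1/4·w} |φ(ξ)|² dξ.
The normalization integral ∫|φ|²dξ over the whole domain equals w/2·A², and A² cancels in the ratio.
Substituting u = ξ/w, A² and the length scale cancel in the ratio: P = ∫_{1/12}^{1/4} sin(3·π·u)^2 du / ∫_{0}^{1} sin(3·π·u)^2 du.
An antiderivative of sin(3·π·u)^2 is u/2 - sin(6·π·u)/(12·π); evaluating from 1/12 to 1/4 gives 1/(6·π) + 1/12, while the full integral is 1/2.
Evaluating gives P = (2 + π)/(6·π).

P ≈ 0.273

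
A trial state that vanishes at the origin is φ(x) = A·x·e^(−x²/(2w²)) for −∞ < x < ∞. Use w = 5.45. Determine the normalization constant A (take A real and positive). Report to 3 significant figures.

A ≈ 0.0835

We need A² ∫|f|² dx = 1, taking the integral from −∞ to ∞.
∫|φ|² dx = A²·(√(π)·w^3/2).
So A² = (√(π)·w^3/2)^(−1).
Substituting w = 5.45 gives A² = 0.006971, so A = 0.08349.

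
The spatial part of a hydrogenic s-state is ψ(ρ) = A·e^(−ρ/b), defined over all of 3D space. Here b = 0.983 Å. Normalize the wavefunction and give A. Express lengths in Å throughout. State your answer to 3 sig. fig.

The normalization condition is ∫|ψ|² 4πρ² dρ = 1 from 0 to ∞.
Using ∫₀^∞ ρⁿ e^(−αρ) dρ = n!/αⁿ⁺¹, the integral (without the A² prefactor) comes out to π·b^3.
So A² = (π·b^3)^(−1).
With b = 0.983: A² = 0.3351 and A = 0.5789.

A ≈ 0.579 Å^(-3/2)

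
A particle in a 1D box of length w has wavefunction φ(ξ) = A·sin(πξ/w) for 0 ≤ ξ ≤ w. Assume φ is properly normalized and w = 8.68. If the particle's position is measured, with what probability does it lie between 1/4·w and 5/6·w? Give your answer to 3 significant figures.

The probability is P = ∫ |φ|² dξ over [1/4·w, 5/6·w].
Since A² = 1/(w/2), this is the region integral divided by the full normalization integral.
In terms of u = ξ/w (A² and the length scale cancel between numerator and denominator), P = [∫_{1/4}^{5/6} sin(π·u)^2 du] / [∫_{0}^{1} sin(π·u)^2 du].
An antiderivative of sin(π·u)^2 is u/2 - sin(2·π·u)/(4·π); evaluating from 1/4 to 5/6 gives √(3)/(8·π) + 1/(4·π) + 7/24, while the full integral is 1/2.
Evaluating gives P = (3·√(3) + 6 + 7·π)/(12·π).

P ≈ 0.880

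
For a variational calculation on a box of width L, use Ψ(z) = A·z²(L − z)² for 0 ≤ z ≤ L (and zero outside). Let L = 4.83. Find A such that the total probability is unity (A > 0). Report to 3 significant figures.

The normalization condition is ∫|Ψ|² dz = 1 from 0 to L.
With Ψ = A·z²(L − z)², the integral evaluates to A²·[L^9/630].
Hence A² = 1/[L^9/630].
With L = 4.83: A² = 0.0004404 and A = 0.02098.

A ≈ 0.0210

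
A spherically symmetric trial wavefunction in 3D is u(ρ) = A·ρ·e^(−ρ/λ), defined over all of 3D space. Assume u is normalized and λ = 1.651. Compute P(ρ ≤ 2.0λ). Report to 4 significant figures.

P ≈ 0.3712

P = ∫ |u|² 4πρ² dρ over ρ ≤ 2.0λ.
A² is fixed by ∫₀^∞ 4πρ²|u|² dρ = 1, i.e. A² = (3·π·λ^5)^(−1).
Substituting t = ρ/λ, A², 4π and the length scale all cancel in the ratio: P = ∫_{0}^{2.0} t^4·e^(-2·t) dt / ∫_{0}^{∞} t^4·e^(-2·t) dt.
Using ∫ t^4·e^(-2·t) dt = -(t^4/2 + t^3 + 3·t^2/2 + 3·t/2 + 3/4)·e^(-2·t), the numerator is 3/4 - 103·e^(-4)/4 and the denominator is 3/4.
This evaluates to P = 0.37116.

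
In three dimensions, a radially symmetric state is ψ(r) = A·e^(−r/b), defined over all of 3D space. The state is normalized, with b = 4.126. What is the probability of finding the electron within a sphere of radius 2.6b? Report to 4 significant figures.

P ≈ 0.8912

Integrate the radial probability density 4πr²|ψ|² over r ≤ 2.6b.
The full normalization integral is A²·[π·b^3] = 1, fixing A².
In terms of u = r/b (A², 4π and the length scale all cancel between numerator and denominator), P = [∫_{0}^{2.6} u^2·e^(-2·u) du] / [∫_{0}^{∞} u^2·e^(-2·u) du].
With ∫ u^2·e^(-2·u) du = -(2·u^2 + 2·u + 1)·e^(-2·u)/4 + C, the region integral is 1/4 - 493·e^(-26/5)/100 and the full one is 1/4.
Taking the ratio yields P = 0.89121.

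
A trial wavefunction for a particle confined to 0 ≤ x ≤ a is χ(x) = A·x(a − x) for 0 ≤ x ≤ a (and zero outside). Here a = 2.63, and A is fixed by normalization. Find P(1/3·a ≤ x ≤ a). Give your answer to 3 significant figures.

P ≈ 0.790

|χ|² is the probability density, so P = ∫_{1/3·a}^{a} |χ|² dx.
The normalization integral ∫|χ|²dx over the whole domain equals a^5/30·A², and A² cancels in the ratio.
In terms of u = x/a (A² and the length scale cancel between numerator and denominator), P = [∫_{1/3}^{1} u^2·(1 - u)^2 du] / [∫_{0}^{1} u^2·(1 - u)^2 du].
Using ∫ u^2·(1 - u)^2 du = u^3·(6·u^2 - 15·u + 10)/30, the numerator is 32/1215 and the denominator is 1/30.
The result is P = 64/81.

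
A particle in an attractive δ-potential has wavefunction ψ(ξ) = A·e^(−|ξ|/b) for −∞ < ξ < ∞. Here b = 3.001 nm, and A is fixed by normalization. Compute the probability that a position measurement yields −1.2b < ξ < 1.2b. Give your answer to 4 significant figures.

|ψ|² is the probability density, so P = ∫_{−1.2b}^{1.2b} |ψ|² dξ.
With A² fixed by ∫|ψ|² = 1, i.e. A² = (b)^(−1), substitute and integrate.
Both integrals are even about ξ = 0, so only the ξ ≥ 0 halves are needed (the factors of 2 cancel). Substituting u = ξ/b, A² and the length scale cancel in the ratio: P = ∫_{0}^{1.2} e^(-2·u) du / ∫_{0}^{∞} e^(-2·u) du.
Using ∫ e^(-2·u) du = -e^(-2·u)/2, the numerator is 1/2 - e^(-12/5)/2 and the denominator is 1/2.
This works out to P = 0.90928.

P ≈ 0.9093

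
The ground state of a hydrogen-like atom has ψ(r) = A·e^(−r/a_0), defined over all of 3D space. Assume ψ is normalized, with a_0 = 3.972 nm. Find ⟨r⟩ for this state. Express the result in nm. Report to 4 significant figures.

⟨r⟩ = ∫ r |ψ|² 4πr² dr over the full domain.
Using ∫₀^∞ rⁿ e^(−αr) dr = n!/αⁿ⁺¹, evaluating both integrals, ⟨r⟩ = 3·a_0/2.
Putting a_0 = 3.972 gives 5.9580.

⟨r⟩ ≈ 5.958 nm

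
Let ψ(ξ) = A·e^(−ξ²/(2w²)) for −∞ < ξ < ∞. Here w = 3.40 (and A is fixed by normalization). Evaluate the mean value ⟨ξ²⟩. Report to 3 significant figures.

The expectation value is the |ψ|²-weighted average of ξ^2: ∫ ξ^2|ψ|² dξ.
Evaluating both integrals, ⟨ξ²⟩ = w^2/2.
Putting w = 3.40 gives 5.780.

⟨ξ^2⟩ ≈ 5.78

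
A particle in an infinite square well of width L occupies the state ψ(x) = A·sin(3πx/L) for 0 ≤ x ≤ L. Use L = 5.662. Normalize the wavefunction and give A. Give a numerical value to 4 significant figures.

Require ∫ |ψ|² dx = 1 over the whole domain.
Using sin²θ = (1 − cos 2θ)/2, carrying out the integral gives A² · L/2.
Setting this equal to 1 gives A² = 1/(L/2).
With L = 5.662: A² = 0.35323 and A = 0.59433.

A ≈ 0.5943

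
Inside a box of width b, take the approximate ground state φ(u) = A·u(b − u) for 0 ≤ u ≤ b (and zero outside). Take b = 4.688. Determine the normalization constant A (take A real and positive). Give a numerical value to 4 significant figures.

Require ∫ |φ|² du = 1 over the whole domain.
Expanding the polynomial and integrating term by term, the integral (without the A² prefactor) comes out to b^5/30.
So A² = (b^5/30)^(−1).
Plugging in b = 4.688 yields A = 0.11510.

A ≈ 0.1151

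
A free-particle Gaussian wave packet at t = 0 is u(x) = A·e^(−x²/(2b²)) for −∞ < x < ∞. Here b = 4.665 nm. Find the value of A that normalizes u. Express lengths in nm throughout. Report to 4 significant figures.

A ≈ 0.3478 nm^(-1/2)

Normalization requires ∫|u|² dx = 1, integrated from −∞ to ∞.
Differentiating ∫e^(−αx²) dx = √(π/α) under α to get the higher moments, the integral (without the A² prefactor) comes out to √(π)·b.
Substituting b = 4.665 gives A² = 0.12094, so A = 0.34777.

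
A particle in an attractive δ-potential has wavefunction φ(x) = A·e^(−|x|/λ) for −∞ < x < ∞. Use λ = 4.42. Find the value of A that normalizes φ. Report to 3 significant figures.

A ≈ 0.476

We need A² ∫|f|² dx = 1, taking the integral from −∞ to ∞.
With ∫₀^∞ x^0 e^(−αx) dx = 0!/α^1, the integral (without the A² prefactor) comes out to λ.
Hence A² = 1/[λ].
With λ = 4.42: A² = 0.2262 and A = 0.4757.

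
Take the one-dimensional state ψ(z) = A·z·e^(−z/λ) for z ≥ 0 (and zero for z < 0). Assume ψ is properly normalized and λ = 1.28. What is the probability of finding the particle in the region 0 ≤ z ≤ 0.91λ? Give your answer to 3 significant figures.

P ≈ 0.275

|ψ|² is the probability density, so P = ∫_{0}^{0.91λ} |ψ|² dz.
With A² fixed by ∫|ψ|² = 1, i.e. A² = (λ^3/4)^(−1), substitute and integrate.
In terms of u = z/λ (A² and the length scale cancel between numerator and denominator), P = [∫_{0}^{0.91} u^2·e^(-2·u) du] / [∫_{0}^{∞} u^2·e^(-2·u) du].
An antiderivative of u^2·e^(-2·u) is -(2·u^2 + 2·u + 1)·e^(-2·u)/4; evaluating from 0 to 0.91 gives ≈ 0.068685, while the full integral is 1/4.
Evaluating gives P = 0.2747.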